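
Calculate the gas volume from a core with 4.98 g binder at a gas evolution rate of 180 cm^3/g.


Formula: V_gas = W_binder * gas_evolution_rate
V = 4.98 g * 180 cm^3/g = 896.4000 cm^3

Final answer: 896.4000 cm^3


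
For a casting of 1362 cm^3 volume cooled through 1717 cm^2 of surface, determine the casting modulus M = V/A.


Formula: Casting Modulus M = V / A
M = 1362 cm^3 / 1717 cm^2 = 0.7932 cm

0.7932 cm


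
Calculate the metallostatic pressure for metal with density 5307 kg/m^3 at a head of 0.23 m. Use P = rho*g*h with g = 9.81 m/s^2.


Formula: P = rho * g * h
rho * g = 5307 * 9.81 = 52061.67 N/m^3
P = 52061.67 * 0.23 = 11974.1841 Pa


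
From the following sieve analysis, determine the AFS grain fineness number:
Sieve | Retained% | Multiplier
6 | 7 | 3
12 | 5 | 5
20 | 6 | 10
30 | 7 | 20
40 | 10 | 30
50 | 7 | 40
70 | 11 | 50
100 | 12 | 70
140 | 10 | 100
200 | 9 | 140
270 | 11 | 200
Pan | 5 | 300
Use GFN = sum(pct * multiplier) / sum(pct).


Formula: GFN = sum(pct * multiplier) / sum(pct)
sum(pct * multiplier) = 8176
sum(pct) = 100
GFN = 8176 / 100 = 81.76


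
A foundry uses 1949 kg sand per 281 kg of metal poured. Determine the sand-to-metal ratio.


Formula: Sand-to-Metal Ratio = W_sand / W_metal
Ratio = 1949 kg / 281 kg = 6.9359

Answer: 6.9359


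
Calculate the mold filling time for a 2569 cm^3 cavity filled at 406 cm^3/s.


Formula: t_fill = V_mold / Q_flow
t = 2569 cm^3 / 406 cm^3/s = 6.3276 s


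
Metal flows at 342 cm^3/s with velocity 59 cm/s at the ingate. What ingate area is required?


Formula: A_ingate = Q / v  (continuity equation)
A = 342 cm^3/s / 59 cm/s = 5.7966 cm^2

Final answer: 5.7966 cm^2


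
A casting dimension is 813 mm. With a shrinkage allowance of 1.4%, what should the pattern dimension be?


Formula: L_pattern = L_casting * (1 + shrinkage_rate/100)
Shrinkage factor = 1 + 1.4/100 = 1.014
L_pattern = 813 mm * 1.014 = 824.3820 mm

Answer: 824.3820 mm


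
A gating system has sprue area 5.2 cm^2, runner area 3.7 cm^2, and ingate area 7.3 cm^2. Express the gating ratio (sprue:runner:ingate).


Sprue:Runner:Ingate = 1 : 3.7/5.2 : 7.3/5.2 = 1:0.71:1.40

Answer: 1:0.71:1.40


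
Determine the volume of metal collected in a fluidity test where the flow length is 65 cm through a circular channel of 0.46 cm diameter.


Formula: V = pi * (d/2)^2 * L  (cylinder volume)
Radius = 0.46/2 = 0.23 cm
V = pi * 0.23^2 * 65 = 10.8024 cm^3

Answer: 10.8024 cm^3


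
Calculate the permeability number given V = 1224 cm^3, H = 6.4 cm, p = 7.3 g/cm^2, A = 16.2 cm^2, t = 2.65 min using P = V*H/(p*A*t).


Formula: Permeability Number P = (V * H) / (p * A * t)
Numerator: V * H = 1224 * 6.4 = 7833.6
Denominator: p * A * t = 7.3 * 16.2 * 2.65 = 313.389
P = 7833.6 / 313.389 = 24.9964

Final answer: 24.9964


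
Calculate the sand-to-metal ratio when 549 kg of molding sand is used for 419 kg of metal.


Formula: Sand-to-Metal Ratio = W_sand / W_metal
Ratio = 549 kg / 419 kg = 1.3103

Answer: 1.3103


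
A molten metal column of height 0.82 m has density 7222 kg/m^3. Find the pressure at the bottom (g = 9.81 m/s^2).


Formula: P = rho * g * h
rho * g = 7222 * 9.81 = 70847.82 N/m^3
P = 70847.82 * 0.82 = 58095.2124 Pa


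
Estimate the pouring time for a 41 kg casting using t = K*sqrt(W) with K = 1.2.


Formula: t = K * sqrt(W)
sqrt(W) = sqrt(41) = 6.40312
t = 1.2 * 6.40312 = 7.6837 s

Final answer: 7.6837 s


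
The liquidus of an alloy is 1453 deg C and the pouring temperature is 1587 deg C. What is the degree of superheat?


Formula: Superheat = T_pour - T_melt
Superheat = 1587 - 1453 = 134 deg C

Answer: 134 deg C


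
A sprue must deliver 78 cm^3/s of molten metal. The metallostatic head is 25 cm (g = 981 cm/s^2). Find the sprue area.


Formula: v = sqrt(2*g*h), A = Q/v
Velocity: v = sqrt(2 * 981 * 25) = sqrt(49050) = 221.4723 cm/s
Sprue area: A = Q / v = 78 / 221.4723 = 0.3522 cm^2

Answer: 0.3522 cm^2


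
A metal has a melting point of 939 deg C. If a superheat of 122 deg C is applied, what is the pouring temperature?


Formula: T_pour = T_melt + Superheat
T_pour = 939 + 122 = 1061 deg C

Final answer: 1061 deg C


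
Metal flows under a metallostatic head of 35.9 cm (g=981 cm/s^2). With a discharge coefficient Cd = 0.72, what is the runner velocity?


Formula: v = Cd * sqrt(2 * g * h)  (Torricelli with discharge coefficient)
2*g*h = 2 * 981 * 35.9 = 70435.8 cm^2/s^2
sqrt(70435.8) = 265.39744 cm/s
v = 0.72 * 265.39744 = 191.0862 cm/s

Final answer: 191.0862 cm/s


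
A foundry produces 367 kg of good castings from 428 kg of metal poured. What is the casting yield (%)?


Formula: Casting Yield = (W_good / W_total) * 100
Yield = (367 kg / 428 kg) * 100 = 85.7477%

Answer: 85.7477%


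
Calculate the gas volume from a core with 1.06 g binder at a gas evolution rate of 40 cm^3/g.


Formula: V_gas = W_binder * gas_evolution_rate
V = 1.06 g * 40 cm^3/g = 42.4000 cm^3

Final answer: 42.4000 cm^3


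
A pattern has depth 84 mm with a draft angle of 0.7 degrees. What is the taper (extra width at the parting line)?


Formula: taper = depth * tan(draft_angle)
tan(0.7 deg) = 0.0122179
taper = 84 mm * 0.0122179 = 1.0263 mm

1.0263 mm


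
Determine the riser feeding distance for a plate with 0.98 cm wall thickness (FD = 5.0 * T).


Formula: FD = 5.0 * T  (riser feeding-distance rule)
FD = 5.0 * 0.98 cm = 4.9000 cm

Final answer: 4.9000 cm


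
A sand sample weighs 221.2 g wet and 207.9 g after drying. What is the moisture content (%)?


Formula: MC = (W_wet - W_dry) / W_wet * 100
Water mass = 221.2 - 207.9 = 13.3 g
MC = 13.3 / 221.2 * 100 = 6.0127%


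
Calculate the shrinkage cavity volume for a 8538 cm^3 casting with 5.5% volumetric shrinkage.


Formula: V_shrink = V_casting * shrinkage_pct / 100
V_shrink = 8538 cm^3 * 5.5 / 100 = 469.5900 cm^3


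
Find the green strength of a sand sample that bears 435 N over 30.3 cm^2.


Formula: Compressive Strength = Force / Area
Strength = 435 N / 30.3 cm^2 = 14.3564 N/cm^2


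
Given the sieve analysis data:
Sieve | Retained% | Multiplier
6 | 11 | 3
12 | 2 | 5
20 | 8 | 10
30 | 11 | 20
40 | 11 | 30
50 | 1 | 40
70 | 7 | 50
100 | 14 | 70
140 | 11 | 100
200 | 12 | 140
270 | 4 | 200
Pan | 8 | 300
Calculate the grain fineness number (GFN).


Formula: GFN = sum(pct * multiplier) / sum(pct)
sum(pct * multiplier) = 8023
sum(pct) = 100
GFN = 8023 / 100 = 80.23


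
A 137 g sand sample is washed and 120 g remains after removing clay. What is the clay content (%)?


Formula: Clay% = (W_total - W_washed) / W_total * 100
Clay mass = 137 - 120 = 17 g
Clay% = 17 / 137 * 100 = 12.4088%

Final answer: 12.4088%


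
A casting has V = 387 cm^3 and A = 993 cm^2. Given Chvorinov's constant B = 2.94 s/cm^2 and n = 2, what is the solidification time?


Formula: t_s = B * (V/A)^n  (Chvorinov's rule, n=2)
Modulus M = V/A = 387/993 = 0.389728 cm
M^2 = 0.389728^2 = 0.151888 cm^2
t_s = 2.94 * 0.151888 = 0.4466 s


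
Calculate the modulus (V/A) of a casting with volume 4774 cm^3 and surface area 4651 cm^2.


Formula: Casting Modulus M = V / A
M = 4774 cm^3 / 4651 cm^2 = 1.0264 cm

1.0264 cm


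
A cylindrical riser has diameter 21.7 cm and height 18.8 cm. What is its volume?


Formula: V = pi * (D/2)^2 * H  (cylinder volume)
Radius = D/2 = 21.7/2 = 10.85 cm
V = pi * 10.85^2 * 18.8 = 6952.9195 cm^3

Answer: 6952.9195 cm^3


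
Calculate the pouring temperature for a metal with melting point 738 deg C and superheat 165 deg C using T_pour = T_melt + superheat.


Formula: T_pour = T_melt + Superheat
T_pour = 738 + 165 = 903 deg C

Final answer: 903 deg C


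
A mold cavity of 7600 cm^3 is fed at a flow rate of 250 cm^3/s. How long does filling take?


Formula: t_fill = V_mold / Q_flow
t = 7600 cm^3 / 250 cm^3/s = 30.4000 s

Answer: 30.4000 s


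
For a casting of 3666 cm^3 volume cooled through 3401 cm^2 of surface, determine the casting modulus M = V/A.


Formula: Casting Modulus M = V / A
M = 3666 cm^3 / 3401 cm^2 = 1.0779 cm

Final answer: 1.0779 cm


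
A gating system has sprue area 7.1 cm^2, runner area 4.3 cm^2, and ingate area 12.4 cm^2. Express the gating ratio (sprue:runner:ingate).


Sprue:Runner:Ingate = 1 : 4.3/7.1 : 12.4/7.1 = 1:0.61:1.75

Final answer: 1:0.61:1.75


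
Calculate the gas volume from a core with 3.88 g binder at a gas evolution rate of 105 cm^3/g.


Formula: V_gas = W_binder * gas_evolution_rate
V = 3.88 g * 105 cm^3/g = 407.4000 cm^3

Answer: 407.4000 cm^3


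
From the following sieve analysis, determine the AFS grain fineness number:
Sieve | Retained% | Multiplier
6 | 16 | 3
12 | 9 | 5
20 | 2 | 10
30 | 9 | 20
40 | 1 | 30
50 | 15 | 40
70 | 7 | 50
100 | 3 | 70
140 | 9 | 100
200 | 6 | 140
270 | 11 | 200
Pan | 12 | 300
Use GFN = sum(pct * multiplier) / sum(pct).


Formula: GFN = sum(pct * multiplier) / sum(pct)
sum(pct * multiplier) = 9023
sum(pct) = 100
GFN = 9023 / 100 = 90.23


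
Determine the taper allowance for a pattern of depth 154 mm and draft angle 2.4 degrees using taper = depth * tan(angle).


Formula: taper = depth * tan(draft_angle)
tan(2.4 deg) = 0.0419124
taper = 154 mm * 0.0419124 = 6.4545 mm

Final answer: 6.4545 mm


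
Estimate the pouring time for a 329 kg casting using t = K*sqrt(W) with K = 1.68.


Formula: t = K * sqrt(W)
sqrt(W) = sqrt(329) = 18.13836
t = 1.68 * 18.13836 = 30.4724 s

Answer: 30.4724 s


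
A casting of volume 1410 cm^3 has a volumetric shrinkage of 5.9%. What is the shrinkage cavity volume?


Formula: V_shrink = V_casting * shrinkage_pct / 100
V_shrink = 1410 cm^3 * 5.9 / 100 = 83.1900 cm^3

83.1900 cm^3


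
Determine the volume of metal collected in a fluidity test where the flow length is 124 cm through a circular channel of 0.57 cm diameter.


Formula: V = pi * (d/2)^2 * L  (cylinder volume)
Radius = 0.57/2 = 0.285 cm
V = pi * 0.285^2 * 124 = 31.6418 cm^3

Answer: 31.6418 cm^3


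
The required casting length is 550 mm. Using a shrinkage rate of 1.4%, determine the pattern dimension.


Formula: L_pattern = L_casting * (1 + shrinkage_rate/100)
Shrinkage factor = 1 + 1.4/100 = 1.014
L_pattern = 550 mm * 1.014 = 557.7000 mm

Final answer: 557.7000 mm


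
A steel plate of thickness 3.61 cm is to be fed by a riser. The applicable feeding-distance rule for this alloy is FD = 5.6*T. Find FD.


Formula: FD = 5.6 * T  (riser feeding-distance rule)
FD = 5.6 * 3.61 cm = 20.2160 cm

Final answer: 20.2160 cm


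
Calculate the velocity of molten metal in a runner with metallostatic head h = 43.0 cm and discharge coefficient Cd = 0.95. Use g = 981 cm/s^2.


Formula: v = Cd * sqrt(2 * g * h)  (Torricelli with discharge coefficient)
2*g*h = 2 * 981 * 43.0 = 84366.0 cm^2/s^2
sqrt(84366.0) = 290.45826 cm/s
v = 0.95 * 290.45826 = 275.9353 cm/s

275.9353 cm/s


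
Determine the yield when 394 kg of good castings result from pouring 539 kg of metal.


Formula: Casting Yield = (W_good / W_total) * 100
Yield = (394 kg / 539 kg) * 100 = 73.0983%


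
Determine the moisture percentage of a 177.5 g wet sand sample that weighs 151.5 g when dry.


Formula: MC = (W_wet - W_dry) / W_wet * 100
Water mass = 177.5 - 151.5 = 26.0 g
MC = 26.0 / 177.5 * 100 = 14.6479%

Final answer: 14.6479%


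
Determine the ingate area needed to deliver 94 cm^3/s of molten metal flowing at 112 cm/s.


Formula: A_ingate = Q / v  (continuity equation)
A = 94 cm^3/s / 112 cm/s = 0.8393 cm^2

0.8393 cm^2


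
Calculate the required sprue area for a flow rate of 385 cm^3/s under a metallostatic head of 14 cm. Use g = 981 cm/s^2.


Formula: v = sqrt(2*g*h), A = Q/v
Velocity: v = sqrt(2 * 981 * 14) = sqrt(27468) = 165.7347 cm/s
Sprue area: A = Q / v = 385 / 165.7347 = 2.3230 cm^2

2.3230 cm^2


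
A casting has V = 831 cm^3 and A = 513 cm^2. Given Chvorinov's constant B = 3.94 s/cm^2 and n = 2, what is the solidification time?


Formula: t_s = B * (V/A)^n  (Chvorinov's rule, n=2)
Modulus M = V/A = 831/513 = 1.619883 cm
M^2 = 1.619883^2 = 2.624021 cm^2
t_s = 3.94 * 2.624021 = 10.3386 s

Final answer: 10.3386 s


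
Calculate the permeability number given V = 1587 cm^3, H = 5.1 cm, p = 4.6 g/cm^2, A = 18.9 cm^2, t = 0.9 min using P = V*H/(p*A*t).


Formula: Permeability Number P = (V * H) / (p * A * t)
Numerator: V * H = 1587 * 5.1 = 8093.7
Denominator: p * A * t = 4.6 * 18.9 * 0.9 = 78.246
P = 8093.7 / 78.246 = 103.4392

Final answer: 103.4392


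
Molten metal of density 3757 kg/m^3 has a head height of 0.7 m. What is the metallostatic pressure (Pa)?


Formula: P = rho * g * h
rho * g = 3757 * 9.81 = 36856.17 N/m^3
P = 36856.17 * 0.7 = 25799.3190 Pa

25799.3190 Pa


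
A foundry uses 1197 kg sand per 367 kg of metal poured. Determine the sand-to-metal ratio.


Formula: Sand-to-Metal Ratio = W_sand / W_metal
Ratio = 1197 kg / 367 kg = 3.2616

3.2616


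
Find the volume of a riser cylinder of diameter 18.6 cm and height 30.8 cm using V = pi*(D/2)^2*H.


Formula: V = pi * (D/2)^2 * H  (cylinder volume)
Radius = D/2 = 18.6/2 = 9.3 cm
V = pi * 9.3^2 * 30.8 = 8368.8635 cm^3


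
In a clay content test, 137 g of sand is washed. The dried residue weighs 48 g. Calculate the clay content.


Formula: Clay% = (W_total - W_washed) / W_total * 100
Clay mass = 137 - 48 = 89 g
Clay% = 89 / 137 * 100 = 64.9635%

Answer: 64.9635%


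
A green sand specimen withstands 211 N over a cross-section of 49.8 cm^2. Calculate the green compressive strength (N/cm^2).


Formula: Compressive Strength = Force / Area
Strength = 211 N / 49.8 cm^2 = 4.2369 N/cm^2

4.2369 N/cm^2


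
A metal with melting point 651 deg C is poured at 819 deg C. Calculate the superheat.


Formula: Superheat = T_pour - T_melt
Superheat = 819 - 651 = 168 deg C

Final answer: 168 deg C


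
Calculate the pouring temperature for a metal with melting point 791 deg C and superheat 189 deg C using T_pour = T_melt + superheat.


Formula: T_pour = T_melt + Superheat
T_pour = 791 + 189 = 980 deg C


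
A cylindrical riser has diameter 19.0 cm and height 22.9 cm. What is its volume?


Formula: V = pi * (D/2)^2 * H  (cylinder volume)
Radius = D/2 = 19.0/2 = 9.5 cm
V = pi * 9.5^2 * 22.9 = 6492.8081 cm^3

Final answer: 6492.8081 cm^3


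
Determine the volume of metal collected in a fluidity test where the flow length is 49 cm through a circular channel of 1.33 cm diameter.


Formula: V = pi * (d/2)^2 * L  (cylinder volume)
Radius = 1.33/2 = 0.665 cm
V = pi * 0.665^2 * 49 = 68.0752 cm^3


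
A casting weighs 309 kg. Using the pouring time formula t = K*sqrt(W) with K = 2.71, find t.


Formula: t = K * sqrt(W)
sqrt(W) = sqrt(309) = 17.57840
t = 2.71 * 17.57840 = 47.6375 s

47.6375 s


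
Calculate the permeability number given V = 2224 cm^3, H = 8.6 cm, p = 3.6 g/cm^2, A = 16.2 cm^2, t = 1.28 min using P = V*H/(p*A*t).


Formula: Permeability Number P = (V * H) / (p * A * t)
Numerator: V * H = 2224 * 8.6 = 19126.4
Denominator: p * A * t = 3.6 * 16.2 * 1.28 = 74.6496
P = 19126.4 / 74.6496 = 256.2157

256.2157


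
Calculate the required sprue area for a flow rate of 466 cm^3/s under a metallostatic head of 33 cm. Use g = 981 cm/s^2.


Formula: v = sqrt(2*g*h), A = Q/v
Velocity: v = sqrt(2 * 981 * 33) = sqrt(64746) = 254.4524 cm/s
Sprue area: A = Q / v = 466 / 254.4524 = 1.8314 cm^2

1.8314 cm^2


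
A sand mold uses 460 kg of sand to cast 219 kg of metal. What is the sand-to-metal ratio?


Formula: Sand-to-Metal Ratio = W_sand / W_metal
Ratio = 460 kg / 219 kg = 2.1005

Final answer: 2.1005


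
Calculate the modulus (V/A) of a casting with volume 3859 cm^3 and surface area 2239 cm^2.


Formula: Casting Modulus M = V / A
M = 3859 cm^3 / 2239 cm^2 = 1.7235 cm


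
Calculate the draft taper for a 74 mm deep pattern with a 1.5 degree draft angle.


Formula: taper = depth * tan(draft_angle)
tan(1.5 deg) = 0.0261859
taper = 74 mm * 0.0261859 = 1.9378 mm

Final answer: 1.9378 mm


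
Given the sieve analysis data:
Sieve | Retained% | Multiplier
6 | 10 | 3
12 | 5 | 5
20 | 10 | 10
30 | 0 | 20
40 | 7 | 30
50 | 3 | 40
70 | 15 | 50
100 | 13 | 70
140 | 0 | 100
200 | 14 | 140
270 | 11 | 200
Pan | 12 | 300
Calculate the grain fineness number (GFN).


Formula: GFN = sum(pct * multiplier) / sum(pct)
sum(pct * multiplier) = 9905
sum(pct) = 100
GFN = 9905 / 100 = 99.05


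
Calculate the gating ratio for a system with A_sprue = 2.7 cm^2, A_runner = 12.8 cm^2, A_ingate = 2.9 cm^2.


Sprue:Runner:Ingate = 1 : 12.8/2.7 : 2.9/2.7 = 1:4.74:1.07

Final answer: 1:4.74:1.07


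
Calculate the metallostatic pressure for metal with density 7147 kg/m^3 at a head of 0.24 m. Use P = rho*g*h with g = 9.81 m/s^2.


Formula: P = rho * g * h
rho * g = 7147 * 9.81 = 70112.07 N/m^3
P = 70112.07 * 0.24 = 16826.8968 Pa

Answer: 16826.8968 Pa


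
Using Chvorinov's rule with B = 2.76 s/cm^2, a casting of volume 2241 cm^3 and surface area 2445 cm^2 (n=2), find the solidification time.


Formula: t_s = B * (V/A)^n  (Chvorinov's rule, n=2)
Modulus M = V/A = 2241/2445 = 0.916564 cm
M^2 = 0.916564^2 = 0.840090 cm^2
t_s = 2.76 * 0.840090 = 2.3186 s


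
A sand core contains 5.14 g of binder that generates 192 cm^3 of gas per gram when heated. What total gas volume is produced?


Formula: V_gas = W_binder * gas_evolution_rate
V = 5.14 g * 192 cm^3/g = 986.8800 cm^3

Final answer: 986.8800 cm^3


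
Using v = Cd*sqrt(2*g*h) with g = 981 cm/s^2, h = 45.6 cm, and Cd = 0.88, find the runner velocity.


Formula: v = Cd * sqrt(2 * g * h)  (Torricelli with discharge coefficient)
2*g*h = 2 * 981 * 45.6 = 89467.2 cm^2/s^2
sqrt(89467.2) = 299.11068 cm/s
v = 0.88 * 299.11068 = 263.2174 cm/s

263.2174 cm/s


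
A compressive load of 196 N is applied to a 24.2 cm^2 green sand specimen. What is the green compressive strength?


Formula: Compressive Strength = Force / Area
Strength = 196 N / 24.2 cm^2 = 8.0992 N/cm^2

8.0992 N/cm^2


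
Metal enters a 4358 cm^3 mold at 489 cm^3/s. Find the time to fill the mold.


Formula: t_fill = V_mold / Q_flow
t = 4358 cm^3 / 489 cm^3/s = 8.9121 s

Answer: 8.9121 s


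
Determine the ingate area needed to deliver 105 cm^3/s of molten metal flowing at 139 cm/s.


Formula: A_ingate = Q / v  (continuity equation)
A = 105 cm^3/s / 139 cm/s = 0.7554 cm^2


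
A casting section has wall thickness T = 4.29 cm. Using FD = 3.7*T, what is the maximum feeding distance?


Formula: FD = 3.7 * T  (riser feeding-distance rule)
FD = 3.7 * 4.29 cm = 15.8730 cm


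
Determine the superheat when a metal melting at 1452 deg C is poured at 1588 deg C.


Formula: Superheat = T_pour - T_melt
Superheat = 1588 - 1452 = 136 deg C

Answer: 136 deg C


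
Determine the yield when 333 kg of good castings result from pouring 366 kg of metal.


Formula: Casting Yield = (W_good / W_total) * 100
Yield = (333 kg / 366 kg) * 100 = 90.9836%


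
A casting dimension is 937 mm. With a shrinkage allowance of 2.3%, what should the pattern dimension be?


Formula: L_pattern = L_casting * (1 + shrinkage_rate/100)
Shrinkage factor = 1 + 2.3/100 = 1.023
L_pattern = 937 mm * 1.023 = 958.5510 mm

Answer: 958.5510 mm


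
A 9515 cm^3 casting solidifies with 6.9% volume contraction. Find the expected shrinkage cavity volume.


Formula: V_shrink = V_casting * shrinkage_pct / 100
V_shrink = 9515 cm^3 * 6.9 / 100 = 656.5350 cm^3

Final answer: 656.5350 cm^3


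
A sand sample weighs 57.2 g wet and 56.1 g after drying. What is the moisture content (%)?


Formula: MC = (W_wet - W_dry) / W_wet * 100
Water mass = 57.2 - 56.1 = 1.1 g
MC = 1.1 / 57.2 * 100 = 1.9231%

Final answer: 1.9231%


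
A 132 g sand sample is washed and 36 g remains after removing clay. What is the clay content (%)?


Formula: Clay% = (W_total - W_washed) / W_total * 100
Clay mass = 132 - 36 = 96 g
Clay% = 96 / 132 * 100 = 72.7273%

72.7273%


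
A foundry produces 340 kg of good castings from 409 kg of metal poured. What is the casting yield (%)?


Formula: Casting Yield = (W_good / W_total) * 100
Yield = (340 kg / 409 kg) * 100 = 83.1296%

Final answer: 83.1296%


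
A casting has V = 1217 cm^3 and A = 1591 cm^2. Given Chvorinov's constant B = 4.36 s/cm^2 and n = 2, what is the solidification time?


Formula: t_s = B * (V/A)^n  (Chvorinov's rule, n=2)
Modulus M = V/A = 1217/1591 = 0.764928 cm
M^2 = 0.764928^2 = 0.585115 cm^2
t_s = 4.36 * 0.585115 = 2.5511 s


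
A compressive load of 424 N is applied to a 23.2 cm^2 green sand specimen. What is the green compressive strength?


Formula: Compressive Strength = Force / Area
Strength = 424 N / 23.2 cm^2 = 18.2759 N/cm^2


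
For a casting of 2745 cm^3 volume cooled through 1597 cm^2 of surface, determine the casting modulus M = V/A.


Formula: Casting Modulus M = V / A
M = 2745 cm^3 / 1597 cm^2 = 1.7188 cm


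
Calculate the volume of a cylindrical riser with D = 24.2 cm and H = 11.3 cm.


Formula: V = pi * (D/2)^2 * H  (cylinder volume)
Radius = D/2 = 24.2/2 = 12.1 cm
V = pi * 12.1^2 * 11.3 = 5197.5546 cm^3

Answer: 5197.5546 cm^3


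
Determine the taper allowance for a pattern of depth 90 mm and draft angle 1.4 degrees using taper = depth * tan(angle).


Formula: taper = depth * tan(draft_angle)
tan(1.4 deg) = 0.0244395
taper = 90 mm * 0.0244395 = 2.1996 mm

Final answer: 2.1996 mm


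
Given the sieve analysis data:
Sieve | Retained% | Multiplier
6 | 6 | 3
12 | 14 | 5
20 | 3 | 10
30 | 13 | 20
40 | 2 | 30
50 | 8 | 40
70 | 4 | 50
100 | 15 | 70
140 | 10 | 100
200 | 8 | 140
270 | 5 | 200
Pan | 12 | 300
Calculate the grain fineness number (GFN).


Formula: GFN = sum(pct * multiplier) / sum(pct)
sum(pct * multiplier) = 8728
sum(pct) = 100
GFN = 8728 / 100 = 87.28

Answer: 87.28


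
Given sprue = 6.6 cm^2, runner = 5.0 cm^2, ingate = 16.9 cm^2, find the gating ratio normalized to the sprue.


Sprue:Runner:Ingate = 1 : 5.0/6.6 : 16.9/6.6 = 1:0.76:2.56

Final answer: 1:0.76:2.56


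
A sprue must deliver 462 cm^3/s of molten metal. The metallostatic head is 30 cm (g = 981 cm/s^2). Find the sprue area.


Formula: v = sqrt(2*g*h), A = Q/v
Velocity: v = sqrt(2 * 981 * 30) = sqrt(58860) = 242.6108 cm/s
Sprue area: A = Q / v = 462 / 242.6108 = 1.9043 cm^2

Final answer: 1.9043 cm^2


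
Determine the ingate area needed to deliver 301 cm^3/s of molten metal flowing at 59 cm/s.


Formula: A_ingate = Q / v  (continuity equation)
A = 301 cm^3/s / 59 cm/s = 5.1017 cm^2


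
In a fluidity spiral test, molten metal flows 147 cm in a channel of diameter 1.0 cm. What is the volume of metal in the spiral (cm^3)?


Formula: V = pi * (d/2)^2 * L  (cylinder volume)
Radius = 1.0/2 = 0.5 cm
V = pi * 0.5^2 * 147 = 115.4535 cm^3


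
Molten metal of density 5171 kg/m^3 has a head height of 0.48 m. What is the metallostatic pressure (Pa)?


Formula: P = rho * g * h
rho * g = 5171 * 9.81 = 50727.51 N/m^3
P = 50727.51 * 0.48 = 24349.2048 Pa

24349.2048 Pa


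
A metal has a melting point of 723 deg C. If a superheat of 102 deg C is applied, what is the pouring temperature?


Formula: T_pour = T_melt + Superheat
T_pour = 723 + 102 = 825 deg C

825 deg C


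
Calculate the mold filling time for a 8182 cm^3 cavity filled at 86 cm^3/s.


Formula: t_fill = V_mold / Q_flow
t = 8182 cm^3 / 86 cm^3/s = 95.1395 s


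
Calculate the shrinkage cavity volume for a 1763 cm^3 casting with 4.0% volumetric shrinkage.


Formula: V_shrink = V_casting * shrinkage_pct / 100
V_shrink = 1763 cm^3 * 4.0 / 100 = 70.5200 cm^3

70.5200 cm^3


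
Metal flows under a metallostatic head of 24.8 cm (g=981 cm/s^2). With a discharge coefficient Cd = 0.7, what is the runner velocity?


Formula: v = Cd * sqrt(2 * g * h)  (Torricelli with discharge coefficient)
2*g*h = 2 * 981 * 24.8 = 48657.6 cm^2/s^2
sqrt(48657.6) = 220.58468 cm/s
v = 0.7 * 220.58468 = 154.4093 cm/s


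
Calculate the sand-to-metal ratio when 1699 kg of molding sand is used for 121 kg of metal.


Formula: Sand-to-Metal Ratio = W_sand / W_metal
Ratio = 1699 kg / 121 kg = 14.0413


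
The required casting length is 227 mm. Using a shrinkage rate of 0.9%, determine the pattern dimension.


Formula: L_pattern = L_casting * (1 + shrinkage_rate/100)
Shrinkage factor = 1 + 0.9/100 = 1.009
L_pattern = 227 mm * 1.009 = 229.0430 mm

Answer: 229.0430 mm


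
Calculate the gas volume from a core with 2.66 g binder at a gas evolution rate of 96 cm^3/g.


Formula: V_gas = W_binder * gas_evolution_rate
V = 2.66 g * 96 cm^3/g = 255.3600 cm^3

255.3600 cm^3


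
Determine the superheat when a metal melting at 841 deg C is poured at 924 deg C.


Formula: Superheat = T_pour - T_melt
Superheat = 924 - 841 = 83 deg C

83 deg C


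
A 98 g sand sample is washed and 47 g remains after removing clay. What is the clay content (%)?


Formula: Clay% = (W_total - W_washed) / W_total * 100
Clay mass = 98 - 47 = 51 g
Clay% = 51 / 98 * 100 = 52.0408%

Answer: 52.0408%


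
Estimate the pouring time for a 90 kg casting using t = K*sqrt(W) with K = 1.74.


Formula: t = K * sqrt(W)
sqrt(W) = sqrt(90) = 9.48683
t = 1.74 * 9.48683 = 16.5071 s

Answer: 16.5071 s


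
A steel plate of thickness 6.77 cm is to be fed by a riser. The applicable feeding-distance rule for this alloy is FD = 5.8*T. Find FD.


Formula: FD = 5.8 * T  (riser feeding-distance rule)
FD = 5.8 * 6.77 cm = 39.2660 cm

Answer: 39.2660 cm


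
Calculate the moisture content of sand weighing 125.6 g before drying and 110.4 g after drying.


Formula: MC = (W_wet - W_dry) / W_wet * 100
Water mass = 125.6 - 110.4 = 15.2 g
MC = 15.2 / 125.6 * 100 = 12.1019%

Final answer: 12.1019%


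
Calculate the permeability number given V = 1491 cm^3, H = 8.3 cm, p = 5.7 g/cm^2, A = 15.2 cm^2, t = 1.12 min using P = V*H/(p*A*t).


Formula: Permeability Number P = (V * H) / (p * A * t)
Numerator: V * H = 1491 * 8.3 = 12375.3
Denominator: p * A * t = 5.7 * 15.2 * 1.12 = 97.0368
P = 12375.3 / 97.0368 = 127.5320

Answer: 127.5320


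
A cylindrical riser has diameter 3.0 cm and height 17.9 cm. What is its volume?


Formula: V = pi * (D/2)^2 * H  (cylinder volume)
Radius = D/2 = 3.0/2 = 1.5 cm
V = pi * 1.5^2 * 17.9 = 126.5276 cm^3

Final answer: 126.5276 cm^3


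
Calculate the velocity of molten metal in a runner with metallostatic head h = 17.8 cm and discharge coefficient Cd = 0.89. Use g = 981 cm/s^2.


Formula: v = Cd * sqrt(2 * g * h)  (Torricelli with discharge coefficient)
2*g*h = 2 * 981 * 17.8 = 34923.6 cm^2/s^2
sqrt(34923.6) = 186.87857 cm/s
v = 0.89 * 186.87857 = 166.3219 cm/s


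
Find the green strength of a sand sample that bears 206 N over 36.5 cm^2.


Formula: Compressive Strength = Force / Area
Strength = 206 N / 36.5 cm^2 = 5.6438 N/cm^2


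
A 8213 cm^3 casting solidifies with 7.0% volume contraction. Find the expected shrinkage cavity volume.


Formula: V_shrink = V_casting * shrinkage_pct / 100
V_shrink = 8213 cm^3 * 7.0 / 100 = 574.9100 cm^3


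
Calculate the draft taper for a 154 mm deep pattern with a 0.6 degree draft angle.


Formula: taper = depth * tan(draft_angle)
tan(0.6 deg) = 0.0104724
taper = 154 mm * 0.0104724 = 1.6127 mm

Final answer: 1.6127 mm


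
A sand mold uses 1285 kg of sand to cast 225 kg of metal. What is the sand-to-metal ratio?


Formula: Sand-to-Metal Ratio = W_sand / W_metal
Ratio = 1285 kg / 225 kg = 5.7111

Answer: 5.7111


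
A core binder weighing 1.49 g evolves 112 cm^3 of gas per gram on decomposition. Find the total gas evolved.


Formula: V_gas = W_binder * gas_evolution_rate
V = 1.49 g * 112 cm^3/g = 166.8800 cm^3


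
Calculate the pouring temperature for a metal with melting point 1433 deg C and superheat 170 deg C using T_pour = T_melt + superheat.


Formula: T_pour = T_melt + Superheat
T_pour = 1433 + 170 = 1603 deg C

Final answer: 1603 deg C


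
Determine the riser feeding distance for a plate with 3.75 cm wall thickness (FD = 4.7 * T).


Formula: FD = 4.7 * T  (riser feeding-distance rule)
FD = 4.7 * 3.75 cm = 17.6250 cm


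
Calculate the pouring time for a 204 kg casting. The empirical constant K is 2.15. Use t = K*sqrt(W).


Formula: t = K * sqrt(W)
sqrt(W) = sqrt(204) = 14.28286
t = 2.15 * 14.28286 = 30.7081 s


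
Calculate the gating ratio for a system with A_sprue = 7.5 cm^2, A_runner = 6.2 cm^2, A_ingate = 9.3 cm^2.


Sprue:Runner:Ingate = 1 : 6.2/7.5 : 9.3/7.5 = 1:0.83:1.24


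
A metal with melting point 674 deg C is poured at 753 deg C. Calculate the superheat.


Formula: Superheat = T_pour - T_melt
Superheat = 753 - 674 = 79 deg C


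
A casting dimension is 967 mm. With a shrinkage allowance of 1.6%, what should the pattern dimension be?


Formula: L_pattern = L_casting * (1 + shrinkage_rate/100)
Shrinkage factor = 1 + 1.6/100 = 1.016
L_pattern = 967 mm * 1.016 = 982.4720 mm

Final answer: 982.4720 mm


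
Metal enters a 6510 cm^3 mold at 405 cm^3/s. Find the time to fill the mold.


Formula: t_fill = V_mold / Q_flow
t = 6510 cm^3 / 405 cm^3/s = 16.0741 s

Final answer: 16.0741 s


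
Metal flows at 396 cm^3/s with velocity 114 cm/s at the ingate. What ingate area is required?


Formula: A_ingate = Q / v  (continuity equation)
A = 396 cm^3/s / 114 cm/s = 3.4737 cm^2


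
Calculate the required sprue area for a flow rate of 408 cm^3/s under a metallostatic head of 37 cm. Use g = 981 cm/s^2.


Formula: v = sqrt(2*g*h), A = Q/v
Velocity: v = sqrt(2 * 981 * 37) = sqrt(72594) = 269.4327 cm/s
Sprue area: A = Q / v = 408 / 269.4327 = 1.5143 cm^2

1.5143 cm^2


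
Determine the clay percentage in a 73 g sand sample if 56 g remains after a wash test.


Formula: Clay% = (W_total - W_washed) / W_total * 100
Clay mass = 73 - 56 = 17 g
Clay% = 17 / 73 * 100 = 23.2877%

Final answer: 23.2877%


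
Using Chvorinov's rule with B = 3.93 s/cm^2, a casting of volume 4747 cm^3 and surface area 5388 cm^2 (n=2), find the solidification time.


Formula: t_s = B * (V/A)^n  (Chvorinov's rule, n=2)
Modulus M = V/A = 4747/5388 = 0.881032 cm
M^2 = 0.881032^2 = 0.776217 cm^2
t_s = 3.93 * 0.776217 = 3.0505 s

3.0505 s


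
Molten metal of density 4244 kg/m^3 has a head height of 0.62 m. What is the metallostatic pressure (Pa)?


Formula: P = rho * g * h
rho * g = 4244 * 9.81 = 41633.64 N/m^3
P = 41633.64 * 0.62 = 25812.8568 Pa

Answer: 25812.8568 Pa


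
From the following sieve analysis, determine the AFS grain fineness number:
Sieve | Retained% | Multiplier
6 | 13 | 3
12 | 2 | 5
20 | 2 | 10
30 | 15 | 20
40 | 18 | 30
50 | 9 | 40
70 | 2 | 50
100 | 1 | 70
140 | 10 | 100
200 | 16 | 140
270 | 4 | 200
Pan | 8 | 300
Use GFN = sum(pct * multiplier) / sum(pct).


Formula: GFN = sum(pct * multiplier) / sum(pct)
sum(pct * multiplier) = 7879
sum(pct) = 100
GFN = 7879 / 100 = 78.79

78.79


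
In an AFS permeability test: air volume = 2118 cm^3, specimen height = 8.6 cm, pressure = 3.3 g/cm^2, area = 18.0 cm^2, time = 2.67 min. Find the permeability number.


Formula: Permeability Number P = (V * H) / (p * A * t)
Numerator: V * H = 2118 * 8.6 = 18214.8
Denominator: p * A * t = 3.3 * 18.0 * 2.67 = 158.598
P = 18214.8 / 158.598 = 114.8489

Final answer: 114.8489


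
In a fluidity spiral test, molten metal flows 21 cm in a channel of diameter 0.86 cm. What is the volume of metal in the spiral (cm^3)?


Formula: V = pi * (d/2)^2 * L  (cylinder volume)
Radius = 0.86/2 = 0.43 cm
V = pi * 0.43^2 * 21 = 12.1985 cm^3

Final answer: 12.1985 cm^3


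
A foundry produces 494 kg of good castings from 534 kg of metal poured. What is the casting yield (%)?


Formula: Casting Yield = (W_good / W_total) * 100
Yield = (494 kg / 534 kg) * 100 = 92.5094%

Final answer: 92.5094%


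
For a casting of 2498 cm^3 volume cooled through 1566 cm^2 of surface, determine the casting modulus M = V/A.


Formula: Casting Modulus M = V / A
M = 2498 cm^3 / 1566 cm^2 = 1.5951 cm


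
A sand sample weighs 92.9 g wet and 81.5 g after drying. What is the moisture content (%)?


Formula: MC = (W_wet - W_dry) / W_wet * 100
Water mass = 92.9 - 81.5 = 11.4 g
MC = 11.4 / 92.9 * 100 = 12.2713%

Final answer: 12.2713%


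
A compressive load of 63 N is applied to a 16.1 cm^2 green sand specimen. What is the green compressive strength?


Formula: Compressive Strength = Force / Area
Strength = 63 N / 16.1 cm^2 = 3.9130 N/cm^2

Answer: 3.9130 N/cm^2


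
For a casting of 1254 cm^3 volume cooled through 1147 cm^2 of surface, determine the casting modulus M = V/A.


Formula: Casting Modulus M = V / A
M = 1254 cm^3 / 1147 cm^2 = 1.0933 cm

1.0933 cm


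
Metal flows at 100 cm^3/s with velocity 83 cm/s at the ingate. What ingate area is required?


Formula: A_ingate = Q / v  (continuity equation)
A = 100 cm^3/s / 83 cm/s = 1.2048 cm^2

1.2048 cm^2


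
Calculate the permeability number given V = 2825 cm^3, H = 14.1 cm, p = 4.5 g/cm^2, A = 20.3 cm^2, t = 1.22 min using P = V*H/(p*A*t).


Formula: Permeability Number P = (V * H) / (p * A * t)
Numerator: V * H = 2825 * 14.1 = 39832.5
Denominator: p * A * t = 4.5 * 20.3 * 1.22 = 111.447
P = 39832.5 / 111.447 = 357.4120

Final answer: 357.4120


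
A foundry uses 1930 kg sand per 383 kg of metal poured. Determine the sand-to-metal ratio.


Formula: Sand-to-Metal Ratio = W_sand / W_metal
Ratio = 1930 kg / 383 kg = 5.0392

5.0392


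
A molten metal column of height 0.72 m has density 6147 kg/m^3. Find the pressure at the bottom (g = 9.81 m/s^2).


Formula: P = rho * g * h
rho * g = 6147 * 9.81 = 60302.07 N/m^3
P = 60302.07 * 0.72 = 43417.4904 Pa

Answer: 43417.4904 Pa


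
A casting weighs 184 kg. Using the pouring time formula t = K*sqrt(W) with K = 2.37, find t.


Formula: t = K * sqrt(W)
sqrt(W) = sqrt(184) = 13.56466
t = 2.37 * 13.56466 = 32.1482 s

32.1482 s


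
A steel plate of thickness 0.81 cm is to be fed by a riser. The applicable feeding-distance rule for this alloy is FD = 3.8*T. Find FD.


Formula: FD = 3.8 * T  (riser feeding-distance rule)
FD = 3.8 * 0.81 cm = 3.0780 cm

Answer: 3.0780 cm


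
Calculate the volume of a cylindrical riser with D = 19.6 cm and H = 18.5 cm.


Formula: V = pi * (D/2)^2 * H  (cylinder volume)
Radius = D/2 = 19.6/2 = 9.8 cm
V = pi * 9.8^2 * 18.5 = 5581.7933 cm^3

Final answer: 5581.7933 cm^3


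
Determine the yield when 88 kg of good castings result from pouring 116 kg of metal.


Formula: Casting Yield = (W_good / W_total) * 100
Yield = (88 kg / 116 kg) * 100 = 75.8621%

Final answer: 75.8621%


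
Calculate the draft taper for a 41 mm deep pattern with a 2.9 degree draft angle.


Formula: taper = depth * tan(draft_angle)
tan(2.9 deg) = 0.0506578
taper = 41 mm * 0.0506578 = 2.0770 mm

Final answer: 2.0770 mm


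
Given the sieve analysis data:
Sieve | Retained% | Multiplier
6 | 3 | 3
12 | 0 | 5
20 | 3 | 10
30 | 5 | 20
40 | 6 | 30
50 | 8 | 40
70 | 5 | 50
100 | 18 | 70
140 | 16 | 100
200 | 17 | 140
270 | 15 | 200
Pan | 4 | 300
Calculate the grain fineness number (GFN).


Formula: GFN = sum(pct * multiplier) / sum(pct)
sum(pct * multiplier) = 10329
sum(pct) = 100
GFN = 10329 / 100 = 103.29

Answer: 103.29


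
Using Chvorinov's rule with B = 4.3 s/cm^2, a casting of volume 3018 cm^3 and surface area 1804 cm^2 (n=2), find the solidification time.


Formula: t_s = B * (V/A)^n  (Chvorinov's rule, n=2)
Modulus M = V/A = 3018/1804 = 1.672949 cm
M^2 = 1.672949^2 = 2.798758 cm^2
t_s = 4.3 * 2.798758 = 12.0347 s

12.0347 s


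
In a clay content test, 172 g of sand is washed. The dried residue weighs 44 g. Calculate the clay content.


Formula: Clay% = (W_total - W_washed) / W_total * 100
Clay mass = 172 - 44 = 128 g
Clay% = 128 / 172 * 100 = 74.4186%

74.4186%


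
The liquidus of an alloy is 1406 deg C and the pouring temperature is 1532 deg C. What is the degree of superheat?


Formula: Superheat = T_pour - T_melt
Superheat = 1532 - 1406 = 126 deg C

Answer: 126 deg C


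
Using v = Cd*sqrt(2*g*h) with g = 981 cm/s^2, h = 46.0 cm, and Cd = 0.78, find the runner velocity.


Formula: v = Cd * sqrt(2 * g * h)  (Torricelli with discharge coefficient)
2*g*h = 2 * 981 * 46.0 = 90252.0 cm^2/s^2
sqrt(90252.0) = 300.41971 cm/s
v = 0.78 * 300.41971 = 234.3274 cm/s

Final answer: 234.3274 cm/s


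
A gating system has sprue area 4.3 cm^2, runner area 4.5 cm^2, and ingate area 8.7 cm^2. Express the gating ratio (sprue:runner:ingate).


Sprue:Runner:Ingate = 1 : 4.5/4.3 : 8.7/4.3 = 1:1.05:2.02

Answer: 1:1.05:2.02


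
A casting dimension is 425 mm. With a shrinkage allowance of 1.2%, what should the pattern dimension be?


Formula: L_pattern = L_casting * (1 + shrinkage_rate/100)
Shrinkage factor = 1 + 1.2/100 = 1.012
L_pattern = 425 mm * 1.012 = 430.1000 mm

Final answer: 430.1000 mm


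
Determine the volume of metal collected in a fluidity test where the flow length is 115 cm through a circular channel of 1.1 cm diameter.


Formula: V = pi * (d/2)^2 * L  (cylinder volume)
Radius = 1.1/2 = 0.55 cm
V = pi * 0.55^2 * 115 = 109.2882 cm^3


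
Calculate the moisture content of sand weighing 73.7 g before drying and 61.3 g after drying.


Formula: MC = (W_wet - W_dry) / W_wet * 100
Water mass = 73.7 - 61.3 = 12.4 g
MC = 12.4 / 73.7 * 100 = 16.8250%

Final answer: 16.8250%


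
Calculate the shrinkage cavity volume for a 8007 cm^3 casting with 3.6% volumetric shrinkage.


Formula: V_shrink = V_casting * shrinkage_pct / 100
V_shrink = 8007 cm^3 * 3.6 / 100 = 288.2520 cm^3

Final answer: 288.2520 cm^3


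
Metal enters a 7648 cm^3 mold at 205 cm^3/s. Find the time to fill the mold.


Formula: t_fill = V_mold / Q_flow
t = 7648 cm^3 / 205 cm^3/s = 37.3073 s

37.3073 s


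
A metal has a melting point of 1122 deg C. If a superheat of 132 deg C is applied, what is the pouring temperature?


Formula: T_pour = T_melt + Superheat
T_pour = 1122 + 132 = 1254 deg C

1254 deg C


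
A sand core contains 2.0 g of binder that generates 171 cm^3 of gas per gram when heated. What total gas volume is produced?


Formula: V_gas = W_binder * gas_evolution_rate
V = 2.0 g * 171 cm^3/g = 342.0000 cm^3

342.0000 cm^3


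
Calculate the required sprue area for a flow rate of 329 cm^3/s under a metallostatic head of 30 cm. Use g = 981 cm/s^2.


Formula: v = sqrt(2*g*h), A = Q/v
Velocity: v = sqrt(2 * 981 * 30) = sqrt(58860) = 242.6108 cm/s
Sprue area: A = Q / v = 329 / 242.6108 = 1.3561 cm^2

Final answer: 1.3561 cm^2


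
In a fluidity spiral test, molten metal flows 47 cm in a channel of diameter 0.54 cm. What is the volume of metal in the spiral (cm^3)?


Formula: V = pi * (d/2)^2 * L  (cylinder volume)
Radius = 0.54/2 = 0.27 cm
V = pi * 0.27^2 * 47 = 10.7640 cm^3


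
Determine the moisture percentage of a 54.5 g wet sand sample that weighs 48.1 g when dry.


Formula: MC = (W_wet - W_dry) / W_wet * 100
Water mass = 54.5 - 48.1 = 6.4 g
MC = 6.4 / 54.5 * 100 = 11.7431%


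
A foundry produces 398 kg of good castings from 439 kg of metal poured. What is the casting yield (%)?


Formula: Casting Yield = (W_good / W_total) * 100
Yield = (398 kg / 439 kg) * 100 = 90.6606%

Answer: 90.6606%


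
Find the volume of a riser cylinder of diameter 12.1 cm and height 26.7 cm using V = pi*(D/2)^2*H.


Formula: V = pi * (D/2)^2 * H  (cylinder volume)
Radius = D/2 = 12.1/2 = 6.05 cm
V = pi * 6.05^2 * 26.7 = 3070.2369 cm^3

Answer: 3070.2369 cm^3


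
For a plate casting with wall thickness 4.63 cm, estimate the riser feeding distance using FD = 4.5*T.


Formula: FD = 4.5 * T  (riser feeding-distance rule)
FD = 4.5 * 4.63 cm = 20.8350 cm

Final answer: 20.8350 cm


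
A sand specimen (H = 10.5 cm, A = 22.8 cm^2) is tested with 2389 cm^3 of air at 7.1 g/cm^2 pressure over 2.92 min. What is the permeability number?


Formula: Permeability Number P = (V * H) / (p * A * t)
Numerator: V * H = 2389 * 10.5 = 25084.5
Denominator: p * A * t = 7.1 * 22.8 * 2.92 = 472.6896
P = 25084.5 / 472.6896 = 53.0676

53.0676
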